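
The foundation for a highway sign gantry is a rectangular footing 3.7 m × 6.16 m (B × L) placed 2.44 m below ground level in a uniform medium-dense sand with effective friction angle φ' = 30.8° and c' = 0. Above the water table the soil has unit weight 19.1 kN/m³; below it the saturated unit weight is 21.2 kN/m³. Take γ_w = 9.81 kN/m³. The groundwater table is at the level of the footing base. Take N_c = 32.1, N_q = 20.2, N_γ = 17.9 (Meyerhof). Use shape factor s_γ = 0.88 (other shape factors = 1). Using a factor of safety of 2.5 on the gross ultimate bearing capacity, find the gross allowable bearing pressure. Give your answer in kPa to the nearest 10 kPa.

q_all ≈ 510 kPa

q = γ·D_f = 19.1 × 2.44 = 46.604 kPa.
For the ½γBN_γ term take γ' = 21.2 − 9.81 = 11.39 kN/m³ (soil below base is submerged).
q·N_q = 46.604 × 20.2 = 941.4 kPa
0.5·γ·B·N_γ·s_γ = 0.5 × 11.39 × 3.7 × 17.9 × 0.88 = 331.92 kPa
q_ult = 941.4 + 331.92 = 1273.3 kPa.
q_all = 1273.3 / 2.5 = 509.33 kPa.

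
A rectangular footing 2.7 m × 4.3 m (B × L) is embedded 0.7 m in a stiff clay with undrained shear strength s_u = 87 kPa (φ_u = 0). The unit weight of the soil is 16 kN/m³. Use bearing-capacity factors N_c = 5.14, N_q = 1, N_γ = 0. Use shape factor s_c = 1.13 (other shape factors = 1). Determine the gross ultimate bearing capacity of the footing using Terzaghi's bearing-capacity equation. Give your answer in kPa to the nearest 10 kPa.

Overburden at base level: q = 16 × 0.7 = 11.2 kPa.
Cohesion term c·N_c·s_c = 87 × 5.14 × 1.13 = 505.31 kPa; surcharge term q·N_q = 11.2 × 1 = 11.2 kPa.
q_ult = 505.31 + 11.2 = 516.51 kPa.

q_ult ≈ 520 kPa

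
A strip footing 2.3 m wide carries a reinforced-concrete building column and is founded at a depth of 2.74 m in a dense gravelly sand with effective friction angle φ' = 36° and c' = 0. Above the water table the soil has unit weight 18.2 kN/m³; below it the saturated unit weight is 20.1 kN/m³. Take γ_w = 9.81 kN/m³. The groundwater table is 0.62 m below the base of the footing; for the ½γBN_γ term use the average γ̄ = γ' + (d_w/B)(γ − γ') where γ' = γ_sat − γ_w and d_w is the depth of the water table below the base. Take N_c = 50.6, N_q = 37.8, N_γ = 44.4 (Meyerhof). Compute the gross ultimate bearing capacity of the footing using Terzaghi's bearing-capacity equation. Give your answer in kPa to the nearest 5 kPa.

Effective surcharge at the founding depth q = γ·D_f = 18.2 × 2.74 = 49.868 kPa.
With d_w = 0.62 m < B, γ̄ = 10.29 + (0.62/2.3) × (18.2 − 10.29) = 12.422 kN/m³.
q_ult = q·N_q + 0.5·γ·B·N_γ
     = 49.868 × 37.8 + 0.5 × 12.422 × 2.3 × 44.4
     = 1885 + 634.28 = 2519.3 kPa.

q_ult ≈ 2520 kPa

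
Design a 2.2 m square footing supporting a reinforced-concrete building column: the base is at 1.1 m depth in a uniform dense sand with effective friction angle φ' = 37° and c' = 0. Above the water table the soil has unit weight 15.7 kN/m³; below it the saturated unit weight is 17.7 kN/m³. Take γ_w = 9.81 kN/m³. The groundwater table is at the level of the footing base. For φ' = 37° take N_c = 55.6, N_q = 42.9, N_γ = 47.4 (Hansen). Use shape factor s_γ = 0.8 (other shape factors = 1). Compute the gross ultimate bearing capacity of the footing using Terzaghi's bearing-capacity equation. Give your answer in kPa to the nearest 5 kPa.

q_ult ≈ 1070 kPa

Effective surcharge at the founding depth q = γ·D_f = 15.7 × 1.1 = 17.27 kPa.
The water table coincides with the base, so in the self-weight term γ → γ' = 7.89 kN/m³.
q_ult = q·N_q + 0.5·γ·B·N_γ·s_γ
     = 17.27 × 42.9 + 0.5 × 7.89 × 2.2 × 47.4 × 0.8
     = 740.88 + 329.11 = 1070 kPa.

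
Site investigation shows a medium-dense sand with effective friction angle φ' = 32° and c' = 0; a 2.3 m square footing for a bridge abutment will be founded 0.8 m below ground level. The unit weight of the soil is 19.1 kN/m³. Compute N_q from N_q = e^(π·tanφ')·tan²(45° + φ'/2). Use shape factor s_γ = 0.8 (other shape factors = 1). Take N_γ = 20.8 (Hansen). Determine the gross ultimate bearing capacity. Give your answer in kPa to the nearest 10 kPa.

q_ult ≈ 720 kPa

tan32° = 0.6249, so N_q = e^(π×0.6249)·tan²(61°) = 7.121 × 3.255 = 23.18.
Effective surcharge at the founding depth q = γ·D_f = 19.1 × 0.8 = 15.28 kPa.
q_ult = q·N_q + 0.5·γ·B·N_γ·s_γ
     = 15.28 × 23.177 + 0.5 × 19.1 × 2.3 × 20.8 × 0.8
     = 354.14 + 365.5 = 719.64 kPa.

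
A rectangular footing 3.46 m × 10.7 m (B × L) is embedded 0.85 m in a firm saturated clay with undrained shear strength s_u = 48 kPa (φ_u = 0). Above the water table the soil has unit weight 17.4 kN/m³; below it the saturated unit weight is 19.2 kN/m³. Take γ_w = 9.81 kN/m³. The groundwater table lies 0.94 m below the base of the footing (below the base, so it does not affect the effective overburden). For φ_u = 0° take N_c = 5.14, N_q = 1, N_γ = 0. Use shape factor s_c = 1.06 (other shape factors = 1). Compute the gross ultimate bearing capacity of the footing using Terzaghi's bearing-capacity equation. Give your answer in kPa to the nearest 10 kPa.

Overburden at base level: q = 17.4 × 0.85 = 14.79 kPa.
Cohesion term c·N_c·s_c = 48 × 5.14 × 1.06 = 261.52 kPa; surcharge term q·N_q = 14.79 × 1 = 14.79 kPa.
q_ult = 261.52 + 14.79 = 276.31 kPa.

q_ult ≈ 280 kPa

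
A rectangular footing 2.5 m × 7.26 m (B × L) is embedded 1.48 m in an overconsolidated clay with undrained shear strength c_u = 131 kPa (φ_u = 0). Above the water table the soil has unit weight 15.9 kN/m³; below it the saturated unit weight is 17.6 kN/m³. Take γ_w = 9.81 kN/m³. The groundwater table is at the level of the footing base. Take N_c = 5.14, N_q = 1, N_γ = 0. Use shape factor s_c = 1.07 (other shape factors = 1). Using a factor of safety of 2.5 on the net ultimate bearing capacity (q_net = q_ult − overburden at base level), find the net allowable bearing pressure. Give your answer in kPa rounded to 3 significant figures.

Effective surcharge at the founding depth q = γ·D_f = 15.9 × 1.48 = 23.532 kPa.
q_ult = c·N_c·s_c + q·N_q
     = 131 × 5.14 × 1.07 + 23.532 × 1
     = 720.47 + 23.532 = 744.01 kPa.
q_net = 744.01 − 23.532 = 720.47 kPa.
q_all(net) = 720.47 / 2.5 = 288.19 kPa.

q_all(net) ≈ 288 kPa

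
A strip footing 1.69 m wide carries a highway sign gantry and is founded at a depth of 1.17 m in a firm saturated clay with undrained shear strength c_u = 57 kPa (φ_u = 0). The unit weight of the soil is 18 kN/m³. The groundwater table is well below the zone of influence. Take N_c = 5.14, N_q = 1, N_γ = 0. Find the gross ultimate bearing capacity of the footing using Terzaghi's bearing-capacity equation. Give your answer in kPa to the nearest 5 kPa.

q = γ·D_f = 18 × 1.17 = 21.06 kPa.
c·N_c = 57 × 5.14 = 292.98 kPa
q·N_q = 21.06 × 1 = 21.06 kPa
q_ult = 292.98 + 21.06 = 314.04 kPa.

q_ult ≈ 315 kPa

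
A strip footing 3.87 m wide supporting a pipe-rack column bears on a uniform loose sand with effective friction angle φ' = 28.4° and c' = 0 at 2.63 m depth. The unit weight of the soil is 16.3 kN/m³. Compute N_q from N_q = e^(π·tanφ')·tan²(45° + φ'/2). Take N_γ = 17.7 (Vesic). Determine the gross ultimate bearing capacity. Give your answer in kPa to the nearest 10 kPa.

q_ult ≈ 1220 kPa

tan28.4° = 0.5407, so N_q = e^(π×0.5407)·tan²(59.2°) = 5.467 × 2.814 = 15.38.
Overburden at base level: q = 16.3 × 2.63 = 42.869 kPa.
Surcharge term q·N_q = 42.869 × 15.383 = 659.47 kPa; self-weight term 0.5·γ·B·N_γ = 0.5 × 16.3 × 3.87 × 17.7 = 558.27 kPa.
q_ult = 659.47 + 558.27 = 1217.7 kPa.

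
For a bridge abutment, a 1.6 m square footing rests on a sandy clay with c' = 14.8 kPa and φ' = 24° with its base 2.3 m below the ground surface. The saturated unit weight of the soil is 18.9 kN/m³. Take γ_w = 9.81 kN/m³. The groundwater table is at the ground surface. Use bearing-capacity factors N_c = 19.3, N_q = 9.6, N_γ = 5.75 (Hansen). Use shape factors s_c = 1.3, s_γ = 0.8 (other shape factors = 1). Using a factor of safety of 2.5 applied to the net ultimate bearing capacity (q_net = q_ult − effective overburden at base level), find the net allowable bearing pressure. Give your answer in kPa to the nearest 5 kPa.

γ' = 18.9 − 9.81 = 9.09 kN/m³ (submerged throughout). q = 9.09 × 2.3 = 20.907 kPa; the same γ' applies in the ½γBN_γ term.
c·N_c·s_c = 14.8 × 19.3 × 1.3 = 371.33 kPa
q·N_q = 20.907 × 9.6 = 200.71 kPa
0.5·γ·B·N_γ·s_γ = 0.5 × 9.09 × 1.6 × 5.75 × 0.8 = 33.451 kPa
q_ult = 371.33 + 200.71 + 33.451 = 605.49 kPa.
Net ultimate: q_net = 605.49 − 20.907 = 584.58 kPa.
q_all(net) = 584.58 / 2.5 = 233.83 kPa.

q_all(net) ≈ 235 kPa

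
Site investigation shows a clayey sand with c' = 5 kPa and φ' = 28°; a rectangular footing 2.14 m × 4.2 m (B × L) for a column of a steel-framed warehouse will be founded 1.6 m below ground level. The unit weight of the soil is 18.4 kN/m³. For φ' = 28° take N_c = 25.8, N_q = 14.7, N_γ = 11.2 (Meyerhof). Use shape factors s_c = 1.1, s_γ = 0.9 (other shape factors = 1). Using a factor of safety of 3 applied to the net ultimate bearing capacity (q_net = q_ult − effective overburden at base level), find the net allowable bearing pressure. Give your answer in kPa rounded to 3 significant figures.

Effective surcharge at the founding depth q = γ·D_f = 18.4 × 1.6 = 29.44 kPa.
q_ult = c·N_c·s_c + q·N_q + 0.5·γ·B·N_γ·s_γ
     = 5 × 25.8 × 1.1 + 29.44 × 14.7 + 0.5 × 18.4 × 2.14 × 11.2 × 0.9
     = 141.9 + 432.77 + 198.46 = 773.12 kPa.
Net ultimate: q_net = 773.12 − 29.44 = 743.68 kPa.
q_all(net) = 743.68 / 3 = 247.89 kPa.

q_all(net) ≈ 248 kPa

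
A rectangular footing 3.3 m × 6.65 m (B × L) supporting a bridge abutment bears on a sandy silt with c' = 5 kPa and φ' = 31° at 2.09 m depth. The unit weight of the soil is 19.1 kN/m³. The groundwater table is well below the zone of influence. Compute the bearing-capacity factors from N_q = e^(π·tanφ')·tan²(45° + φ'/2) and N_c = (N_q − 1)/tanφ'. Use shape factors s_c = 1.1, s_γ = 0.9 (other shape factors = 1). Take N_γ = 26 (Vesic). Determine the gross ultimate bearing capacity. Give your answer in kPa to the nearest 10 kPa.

tan31° = 0.6009, so N_q = e^(π×0.6009)·tan²(60.5°) = 6.604 × 3.124 = 20.63.
N_c = (20.63 − 1)/tan31° = 32.67.
Overburden at base level: q = 19.1 × 2.09 = 39.919 kPa.
Cohesion term c·N_c·s_c = 5 × 32.671 × 1.1 = 179.69 kPa; surcharge term q·N_q = 39.919 × 20.631 = 823.56 kPa; self-weight term 0.5·γ·B·N_γ·s_γ = 0.5 × 19.1 × 3.3 × 26 × 0.9 = 737.45 kPa.
q_ult = 179.69 + 823.56 + 737.45 = 1740.7 kPa.

q_ult ≈ 1740 kPa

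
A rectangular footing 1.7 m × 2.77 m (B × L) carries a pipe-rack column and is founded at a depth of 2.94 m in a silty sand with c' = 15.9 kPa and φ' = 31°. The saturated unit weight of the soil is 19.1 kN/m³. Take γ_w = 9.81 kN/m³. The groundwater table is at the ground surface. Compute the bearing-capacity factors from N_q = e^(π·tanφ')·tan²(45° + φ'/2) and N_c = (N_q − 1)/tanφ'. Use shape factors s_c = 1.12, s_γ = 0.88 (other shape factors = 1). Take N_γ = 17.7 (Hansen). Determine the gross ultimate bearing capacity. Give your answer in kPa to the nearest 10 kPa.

q_ult ≈ 1270 kPa

tan31° = 0.6009, so N_q = e^(π×0.6009)·tan²(60.5°) = 6.604 × 3.124 = 20.63.
N_c = (20.63 − 1)/tan31° = 32.67.
γ' = 19.1 − 9.81 = 9.29 kN/m³ (submerged throughout). q = 9.29 × 2.94 = 27.313 kPa; the same γ' applies in the ½γBN_γ term.
c·N_c·s_c = 15.9 × 32.671 × 1.12 = 581.81 kPa
q·N_q = 27.313 × 20.631 = 563.48 kPa
0.5·γ·B·N_γ·s_γ = 0.5 × 9.29 × 1.7 × 17.7 × 0.88 = 123 kPa
q_ult = 581.81 + 563.48 + 123 = 1268.3 kPa.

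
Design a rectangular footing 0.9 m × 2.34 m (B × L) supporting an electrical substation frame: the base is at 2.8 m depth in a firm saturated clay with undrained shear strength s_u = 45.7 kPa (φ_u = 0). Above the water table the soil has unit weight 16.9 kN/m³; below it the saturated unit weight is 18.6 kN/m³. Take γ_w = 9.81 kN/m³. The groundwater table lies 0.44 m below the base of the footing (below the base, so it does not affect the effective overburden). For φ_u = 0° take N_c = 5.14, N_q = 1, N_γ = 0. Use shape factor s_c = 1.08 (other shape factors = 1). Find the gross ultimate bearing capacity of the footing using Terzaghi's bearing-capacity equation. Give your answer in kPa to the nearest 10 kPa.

Effective surcharge at the founding depth q = γ·D_f = 16.9 × 2.8 = 47.32 kPa.
q_ult = c·N_c·s_c + q·N_q
     = 45.7 × 5.14 × 1.08 + 47.32 × 1
     = 253.69 + 47.32 = 301.01 kPa.

q_ult ≈ 300 kPa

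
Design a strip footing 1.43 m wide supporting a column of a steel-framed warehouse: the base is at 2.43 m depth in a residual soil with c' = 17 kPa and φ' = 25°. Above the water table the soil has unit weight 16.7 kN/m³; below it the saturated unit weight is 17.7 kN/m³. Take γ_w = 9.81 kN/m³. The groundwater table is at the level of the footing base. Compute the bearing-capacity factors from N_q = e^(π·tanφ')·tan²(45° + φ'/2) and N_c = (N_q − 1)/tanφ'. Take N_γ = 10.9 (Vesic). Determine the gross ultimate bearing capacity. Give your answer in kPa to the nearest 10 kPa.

q_ult ≈ 850 kPa

tan25° = 0.4663, so N_q = e^(π×0.4663)·tan²(57.5°) = 4.327 × 2.464 = 10.66.
N_c = (10.66 − 1)/tan25° = 20.72.
Effective surcharge at the founding depth q = γ·D_f = 16.7 × 2.43 = 40.581 kPa.
The water table coincides with the base, so in the self-weight term γ → γ' = 7.89 kN/m³.
q_ult = c·N_c + q·N_q + 0.5·γ·B·N_γ
     = 17 × 20.721 + 40.581 × 10.662 + 0.5 × 7.89 × 1.43 × 10.9
     = 352.25 + 432.68 + 61.491 = 846.42 kPa.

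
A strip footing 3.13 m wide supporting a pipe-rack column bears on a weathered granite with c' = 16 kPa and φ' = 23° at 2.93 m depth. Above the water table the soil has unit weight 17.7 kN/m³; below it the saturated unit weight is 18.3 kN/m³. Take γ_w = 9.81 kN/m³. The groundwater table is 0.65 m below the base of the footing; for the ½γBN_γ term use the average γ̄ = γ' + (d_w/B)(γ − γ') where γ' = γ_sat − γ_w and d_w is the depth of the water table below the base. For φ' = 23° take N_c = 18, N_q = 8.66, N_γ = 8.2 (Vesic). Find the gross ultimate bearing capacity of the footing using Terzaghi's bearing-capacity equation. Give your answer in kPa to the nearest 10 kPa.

Effective surcharge at the founding depth q = γ·D_f = 17.7 × 2.93 = 51.861 kPa.
With d_w = 0.65 m < B, γ̄ = 8.49 + (0.65/3.13) × (17.7 − 8.49) = 10.403 kN/m³.
q_ult = c·N_c + q·N_q + 0.5·γ·B·N_γ
     = 16 × 18 + 51.861 × 8.66 + 0.5 × 10.403 × 3.13 × 8.2
     = 288 + 449.12 + 133.5 = 870.61 kPa.

q_ult ≈ 870 kPa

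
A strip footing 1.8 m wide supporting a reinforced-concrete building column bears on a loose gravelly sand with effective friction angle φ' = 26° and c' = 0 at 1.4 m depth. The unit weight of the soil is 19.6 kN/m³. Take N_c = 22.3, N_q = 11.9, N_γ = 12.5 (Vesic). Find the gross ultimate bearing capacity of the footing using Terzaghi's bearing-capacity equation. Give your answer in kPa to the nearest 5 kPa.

q = γ·D_f = 19.6 × 1.4 = 27.44 kPa.
q·N_q = 27.44 × 11.9 = 326.54 kPa
0.5·γ·B·N_γ = 0.5 × 19.6 × 1.8 × 12.5 = 220.5 kPa
q_ult = 326.54 + 220.5 = 547.04 kPa.

q_ult ≈ 545 kPa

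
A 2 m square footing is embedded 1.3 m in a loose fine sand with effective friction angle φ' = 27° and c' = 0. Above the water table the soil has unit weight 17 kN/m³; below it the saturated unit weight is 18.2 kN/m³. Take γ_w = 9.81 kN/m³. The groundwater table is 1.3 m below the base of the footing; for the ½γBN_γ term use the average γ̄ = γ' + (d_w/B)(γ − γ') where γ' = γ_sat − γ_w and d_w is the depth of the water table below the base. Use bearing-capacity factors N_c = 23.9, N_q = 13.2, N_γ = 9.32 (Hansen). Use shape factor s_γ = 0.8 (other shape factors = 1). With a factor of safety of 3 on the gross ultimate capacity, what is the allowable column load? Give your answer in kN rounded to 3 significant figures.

Overburden at base level: q = 17 × 1.3 = 22.1 kPa.
The water table is 1.3 m below the base (< B = 2 m), so the ½γBN_γ term uses γ̄ = γ' + (d_w/B)(γ − γ') = 8.39 + (1.3/2)(17 − 8.39) = 13.986 kN/m³.
Surcharge term q·N_q = 22.1 × 13.2 = 291.72 kPa; self-weight term 0.5·γ·B·N_γ·s_γ = 0.5 × 13.986 × 2 × 9.32 × 0.8 = 104.28 kPa.
q_ult = 291.72 + 104.28 = 396 kPa.
Gross allowable pressure q_all = 396 / 3 = 132 kPa.
Footing area = 4 m², so allowable column load = 132 × 4 = 528 kN.

P_all ≈ 528 kN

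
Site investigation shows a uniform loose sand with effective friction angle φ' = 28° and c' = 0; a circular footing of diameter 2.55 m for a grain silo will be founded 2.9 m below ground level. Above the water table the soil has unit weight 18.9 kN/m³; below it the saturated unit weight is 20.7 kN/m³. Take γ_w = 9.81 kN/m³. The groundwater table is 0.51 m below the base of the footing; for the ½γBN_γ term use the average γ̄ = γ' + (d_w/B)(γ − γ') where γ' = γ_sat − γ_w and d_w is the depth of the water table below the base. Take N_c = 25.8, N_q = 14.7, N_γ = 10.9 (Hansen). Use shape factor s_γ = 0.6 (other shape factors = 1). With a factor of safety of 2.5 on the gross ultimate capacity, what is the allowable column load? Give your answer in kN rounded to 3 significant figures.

P_all ≈ 1860 kN

Overburden at base level: q = 18.9 × 2.9 = 54.81 kPa.
The water table is 0.51 m below the base (< B = 2.55 m), so the ½γBN_γ term uses γ̄ = γ' + (d_w/B)(γ − γ') = 10.89 + (0.51/2.55)(18.9 − 10.89) = 12.492 kN/m³.
Surcharge term q·N_q = 54.81 × 14.7 = 805.71 kPa; self-weight term 0.5·γ·B·N_γ·s_γ = 0.5 × 12.492 × 2.55 × 10.9 × 0.6 = 104.16 kPa.
q_ult = 805.71 + 104.16 = 909.87 kPa.
Gross allowable pressure q_all = 909.87 / 2.5 = 363.95 kPa.
Footing area = 5.1071 m², so allowable column load = 363.95 × 5.1071 = 1858.7 kN.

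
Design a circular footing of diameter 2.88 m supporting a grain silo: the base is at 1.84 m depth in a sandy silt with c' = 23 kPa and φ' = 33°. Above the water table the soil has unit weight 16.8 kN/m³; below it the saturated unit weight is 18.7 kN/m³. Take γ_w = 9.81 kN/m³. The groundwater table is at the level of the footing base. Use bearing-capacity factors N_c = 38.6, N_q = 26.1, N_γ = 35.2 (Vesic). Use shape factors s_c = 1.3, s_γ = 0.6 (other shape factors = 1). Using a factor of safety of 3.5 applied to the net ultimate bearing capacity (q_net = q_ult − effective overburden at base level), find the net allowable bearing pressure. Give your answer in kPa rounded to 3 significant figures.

q_all(net) ≈ 629 kPa

Overburden at base level: q = 16.8 × 1.84 = 30.912 kPa.
Below the base the soil is submerged, so the ½γBN_γ term uses γ' = 18.7 − 9.81 = 8.89 kN/m³.
Cohesion term c·N_c·s_c = 23 × 38.6 × 1.3 = 1154.1 kPa; surcharge term q·N_q = 30.912 × 26.1 = 806.8 kPa; self-weight term 0.5·γ·B·N_γ·s_γ = 0.5 × 8.89 × 2.88 × 35.2 × 0.6 = 270.37 kPa.
q_ult = 1154.1 + 806.8 + 270.37 = 2231.3 kPa.
Net ultimate: q_net = 2231.3 − 30.912 = 2200.4 kPa.
q_all(net) = 2200.4 / 3.5 = 628.69 kPa.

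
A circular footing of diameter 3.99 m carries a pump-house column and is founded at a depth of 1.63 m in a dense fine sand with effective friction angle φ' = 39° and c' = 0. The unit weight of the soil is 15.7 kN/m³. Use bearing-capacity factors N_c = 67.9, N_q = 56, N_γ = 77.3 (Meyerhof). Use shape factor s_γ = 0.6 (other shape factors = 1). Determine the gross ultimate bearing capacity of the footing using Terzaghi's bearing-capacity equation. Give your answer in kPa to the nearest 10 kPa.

Overburden at base level: q = 15.7 × 1.63 = 25.591 kPa.
Surcharge term q·N_q = 25.591 × 56 = 1433.1 kPa; self-weight term 0.5·γ·B·N_γ·s_γ = 0.5 × 15.7 × 3.99 × 77.3 × 0.6 = 1452.7 kPa.
q_ult = 1433.1 + 1452.7 = 2885.8 kPa.

q_ult ≈ 2890 kPa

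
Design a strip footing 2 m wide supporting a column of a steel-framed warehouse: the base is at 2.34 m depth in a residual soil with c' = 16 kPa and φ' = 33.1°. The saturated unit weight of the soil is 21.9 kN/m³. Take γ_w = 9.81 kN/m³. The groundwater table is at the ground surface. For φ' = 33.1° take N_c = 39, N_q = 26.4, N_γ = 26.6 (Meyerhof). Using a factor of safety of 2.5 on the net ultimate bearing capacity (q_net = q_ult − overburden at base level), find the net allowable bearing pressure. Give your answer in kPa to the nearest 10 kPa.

With the water table at the surface the whole profile is submerged: γ' = 21.9 − 9.81 = 12.09 kN/m³, so q = γ'·D_f = 28.291 kPa; the same γ' applies in the ½γBN_γ term.
q_ult = c·N_c + q·N_q + 0.5·γ·B·N_γ
     = 16 × 39 + 28.291 × 26.4 + 0.5 × 12.09 × 2 × 26.6
     = 624 + 746.87 + 321.59 = 1692.5 kPa.
q_net = 1692.5 − 28.291 = 1664.2 kPa.
q_all(net) = 1664.2 / 2.5 = 665.67 kPa.

q_all(net) ≈ 670 kPa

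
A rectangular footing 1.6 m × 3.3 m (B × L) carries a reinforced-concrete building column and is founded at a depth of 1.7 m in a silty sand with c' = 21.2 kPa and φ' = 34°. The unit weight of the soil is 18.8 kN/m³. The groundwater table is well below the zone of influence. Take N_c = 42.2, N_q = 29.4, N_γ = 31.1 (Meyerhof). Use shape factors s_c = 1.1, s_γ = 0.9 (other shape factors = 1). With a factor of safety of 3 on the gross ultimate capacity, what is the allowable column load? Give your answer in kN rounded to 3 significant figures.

Overburden at base level: q = 18.8 × 1.7 = 31.96 kPa.
Cohesion term c·N_c·s_c = 21.2 × 42.2 × 1.1 = 984.1 kPa; surcharge term q·N_q = 31.96 × 29.4 = 939.62 kPa; self-weight term 0.5·γ·B·N_γ·s_γ = 0.5 × 18.8 × 1.6 × 31.1 × 0.9 = 420.97 kPa.
q_ult = 984.1 + 939.62 + 420.97 = 2344.7 kPa.
Gross allowable pressure q_all = 2344.7 / 3 = 781.57 kPa.
Footing area = 5.28 m², so allowable column load = 781.57 × 5.28 = 4126.7 kN.

P_all ≈ 4130 kN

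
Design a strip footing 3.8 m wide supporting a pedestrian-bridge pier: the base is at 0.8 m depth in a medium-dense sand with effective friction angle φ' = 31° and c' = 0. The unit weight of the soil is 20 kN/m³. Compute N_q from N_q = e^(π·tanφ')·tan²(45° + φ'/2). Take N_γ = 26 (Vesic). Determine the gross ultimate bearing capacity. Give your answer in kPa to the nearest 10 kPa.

q_ult ≈ 1320 kPa

tan31° = 0.6009, so N_q = e^(π×0.6009)·tan²(60.5°) = 6.604 × 3.124 = 20.63.
q = γ·D_f = 20 × 0.8 = 16 kPa.
q·N_q = 16 × 20.631 = 330.09 kPa
0.5·γ·B·N_γ = 0.5 × 20 × 3.8 × 26 = 988 kPa
q_ult = 330.09 + 988 = 1318.1 kPa.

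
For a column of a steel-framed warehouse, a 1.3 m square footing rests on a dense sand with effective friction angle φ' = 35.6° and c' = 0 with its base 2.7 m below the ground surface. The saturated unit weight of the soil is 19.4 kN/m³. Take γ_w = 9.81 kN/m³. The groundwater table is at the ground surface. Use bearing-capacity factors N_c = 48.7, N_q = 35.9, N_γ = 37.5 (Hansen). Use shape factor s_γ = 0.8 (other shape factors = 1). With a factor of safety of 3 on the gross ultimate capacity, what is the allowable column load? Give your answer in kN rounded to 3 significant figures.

Water table at ground surface, so effective unit weight γ' = 19.4 − 9.81 = 9.59 kN/m³ is used throughout; overburden q = 9.59 × 2.7 = 25.893 kPa; the same γ' applies in the ½γBN_γ term.
Surcharge term q·N_q = 25.893 × 35.9 = 929.56 kPa; self-weight term 0.5·γ·B·N_γ·s_γ = 0.5 × 9.59 × 1.3 × 37.5 × 0.8 = 187 kPa.
q_ult = 929.56 + 187 = 1116.6 kPa.
Gross allowable pressure q_all = 1116.6 / 3 = 372.19 kPa.
Footing area = 1.69 m², so allowable column load = 372.19 × 1.69 = 629 kN.

P_all ≈ 629 kN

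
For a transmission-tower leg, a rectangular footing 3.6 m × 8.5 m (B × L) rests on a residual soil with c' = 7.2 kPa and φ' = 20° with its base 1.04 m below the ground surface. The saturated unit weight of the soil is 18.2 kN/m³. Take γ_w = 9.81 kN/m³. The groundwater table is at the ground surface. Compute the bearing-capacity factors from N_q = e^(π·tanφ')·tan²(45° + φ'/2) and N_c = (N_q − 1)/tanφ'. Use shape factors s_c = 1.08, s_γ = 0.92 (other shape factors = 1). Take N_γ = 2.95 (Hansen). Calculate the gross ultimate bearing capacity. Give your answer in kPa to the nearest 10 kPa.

tan20° = 0.364, so N_q = e^(π×0.364)·tan²(55°) = 3.138 × 2.04 = 6.4.
N_c = (6.4 − 1)/tan20° = 14.83.
With the water table at the surface the whole profile is submerged: γ' = 18.2 − 9.81 = 8.39 kN/m³, so q = γ'·D_f = 8.7256 kPa; the same γ' applies in the ½γBN_γ term.
q_ult = c·N_c·s_c + q·N_q + 0.5·γ·B·N_γ·s_γ
     = 7.2 × 14.835 × 1.08 + 8.7256 × 6.3994 + 0.5 × 8.39 × 3.6 × 2.95 × 0.92
     = 115.35 + 55.839 + 40.987 = 212.18 kPa.

q_ult ≈ 210 kPa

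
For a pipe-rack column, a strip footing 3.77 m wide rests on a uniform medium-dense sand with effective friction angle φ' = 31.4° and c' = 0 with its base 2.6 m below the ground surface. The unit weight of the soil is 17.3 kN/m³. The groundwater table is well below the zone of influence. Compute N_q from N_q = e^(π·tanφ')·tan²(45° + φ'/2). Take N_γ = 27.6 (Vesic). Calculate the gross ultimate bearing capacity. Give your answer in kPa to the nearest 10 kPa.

tan31.4° = 0.6104, so N_q = e^(π×0.6104)·tan²(60.7°) = 6.805 × 3.175 = 21.61.
Overburden at base level: q = 17.3 × 2.6 = 44.98 kPa.
Surcharge term q·N_q = 44.98 × 21.608 = 971.95 kPa; self-weight term 0.5·γ·B·N_γ = 0.5 × 17.3 × 3.77 × 27.6 = 900.05 kPa.
q_ult = 971.95 + 900.05 = 1872 kPa.

q_ult ≈ 1870 kPa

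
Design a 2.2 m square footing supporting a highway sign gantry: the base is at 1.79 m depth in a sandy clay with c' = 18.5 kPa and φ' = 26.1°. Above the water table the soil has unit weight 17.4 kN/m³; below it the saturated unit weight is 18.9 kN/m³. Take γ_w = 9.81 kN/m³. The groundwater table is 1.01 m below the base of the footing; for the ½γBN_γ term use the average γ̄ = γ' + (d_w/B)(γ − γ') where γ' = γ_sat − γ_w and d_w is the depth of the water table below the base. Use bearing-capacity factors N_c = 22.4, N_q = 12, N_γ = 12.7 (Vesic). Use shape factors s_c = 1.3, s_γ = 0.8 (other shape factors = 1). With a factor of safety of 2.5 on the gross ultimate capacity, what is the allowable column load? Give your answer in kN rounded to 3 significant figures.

P_all ≈ 2050 kN

Effective surcharge at the founding depth q = γ·D_f = 17.4 × 1.79 = 31.146 kPa.
With d_w = 1.01 m < B, γ̄ = 9.09 + (1.01/2.2) × (17.4 − 9.09) = 12.905 kN/m³.
q_ult = c·N_c·s_c + q·N_q + 0.5·γ·B·N_γ·s_γ
     = 18.5 × 22.4 × 1.3 + 31.146 × 12 + 0.5 × 12.905 × 2.2 × 12.7 × 0.8
     = 538.72 + 373.75 + 144.23 = 1056.7 kPa.
Gross allowable pressure q_all = 1056.7 / 2.5 = 422.68 kPa.
Footing area = 4.84 m², so allowable column load = 422.68 × 4.84 = 2045.8 kN.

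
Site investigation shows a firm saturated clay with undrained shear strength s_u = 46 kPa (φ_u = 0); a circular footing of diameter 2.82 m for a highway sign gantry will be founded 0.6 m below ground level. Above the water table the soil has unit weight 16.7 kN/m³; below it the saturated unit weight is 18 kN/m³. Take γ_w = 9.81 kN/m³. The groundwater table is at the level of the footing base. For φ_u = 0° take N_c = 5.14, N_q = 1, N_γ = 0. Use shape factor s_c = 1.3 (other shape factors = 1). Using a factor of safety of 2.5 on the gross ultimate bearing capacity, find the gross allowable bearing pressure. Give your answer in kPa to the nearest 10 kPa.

q_all ≈ 130 kPa

Effective surcharge at the founding depth q = γ·D_f = 16.7 × 0.6 = 10.02 kPa.
q_ult = c·N_c·s_c + q·N_q
     = 46 × 5.14 × 1.3 + 10.02 × 1
     = 307.37 + 10.02 = 317.39 kPa.
q_all = 317.39 / 2.5 = 126.96 kPa.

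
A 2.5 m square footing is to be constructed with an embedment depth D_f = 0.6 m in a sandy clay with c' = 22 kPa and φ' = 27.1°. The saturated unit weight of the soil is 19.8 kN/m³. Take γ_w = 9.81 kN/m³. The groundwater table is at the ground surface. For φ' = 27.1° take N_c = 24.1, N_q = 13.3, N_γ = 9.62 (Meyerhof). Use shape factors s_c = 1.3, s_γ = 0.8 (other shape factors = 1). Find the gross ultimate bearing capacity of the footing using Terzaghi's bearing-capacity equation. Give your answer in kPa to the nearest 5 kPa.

Water table at ground surface, so effective unit weight γ' = 19.8 − 9.81 = 9.99 kN/m³ is used throughout; overburden q = 9.99 × 0.6 = 5.994 kPa; the same γ' applies in the ½γBN_γ term.
Cohesion term c·N_c·s_c = 22 × 24.1 × 1.3 = 689.26 kPa; surcharge term q·N_q = 5.994 × 13.3 = 79.72 kPa; self-weight term 0.5·γ·B·N_γ·s_γ = 0.5 × 9.99 × 2.5 × 9.62 × 0.8 = 96.104 kPa.
q_ult = 689.26 + 79.72 + 96.104 = 865.08 kPa.

q_ult ≈ 865 kPa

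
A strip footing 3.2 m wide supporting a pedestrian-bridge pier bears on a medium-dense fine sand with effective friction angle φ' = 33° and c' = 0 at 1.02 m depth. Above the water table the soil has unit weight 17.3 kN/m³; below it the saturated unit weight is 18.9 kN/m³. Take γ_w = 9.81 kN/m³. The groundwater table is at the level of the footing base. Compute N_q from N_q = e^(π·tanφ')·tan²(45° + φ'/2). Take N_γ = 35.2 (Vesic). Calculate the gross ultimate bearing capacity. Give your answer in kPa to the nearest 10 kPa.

tan33° = 0.6494, so N_q = e^(π×0.6494)·tan²(61.5°) = 7.692 × 3.392 = 26.09.
q = γ·D_f = 17.3 × 1.02 = 17.646 kPa.
For the ½γBN_γ term take γ' = 18.9 − 9.81 = 9.09 kN/m³ (soil below base is submerged).
q·N_q = 17.646 × 26.092 = 460.42 kPa
0.5·γ·B·N_γ = 0.5 × 9.09 × 3.2 × 35.2 = 511.95 kPa
q_ult = 460.42 + 511.95 = 972.37 kPa.

q_ult ≈ 970 kPa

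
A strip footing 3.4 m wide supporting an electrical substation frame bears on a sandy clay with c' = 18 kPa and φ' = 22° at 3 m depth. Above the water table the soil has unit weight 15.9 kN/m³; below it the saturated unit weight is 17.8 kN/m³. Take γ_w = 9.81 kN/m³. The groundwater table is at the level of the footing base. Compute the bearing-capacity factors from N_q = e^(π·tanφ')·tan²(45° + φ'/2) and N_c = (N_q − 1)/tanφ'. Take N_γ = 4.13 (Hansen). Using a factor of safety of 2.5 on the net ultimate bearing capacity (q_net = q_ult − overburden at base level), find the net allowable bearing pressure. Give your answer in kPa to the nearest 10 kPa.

q_all(net) ≈ 270 kPa

N_q = e^(π·tan22°)·tan²(56°) = 7.82; N_c = (N_q − 1)/tanφ' = 16.88.
Overburden at base level: q = 15.9 × 3 = 47.7 kPa.
Below the base the soil is submerged, so the ½γBN_γ term uses γ' = 17.8 − 9.81 = 7.99 kN/m³.
Cohesion term c·N_c = 18 × 16.883 = 303.89 kPa; surcharge term q·N_q = 47.7 × 7.8211 = 373.07 kPa; self-weight term 0.5·γ·B·N_γ = 0.5 × 7.99 × 3.4 × 4.13 = 56.098 kPa.
q_ult = 303.89 + 373.07 + 56.098 = 733.06 kPa.
q_net = 733.06 − 47.7 = 685.36 kPa.
q_all(net) = 685.36 / 2.5 = 274.14 kPa.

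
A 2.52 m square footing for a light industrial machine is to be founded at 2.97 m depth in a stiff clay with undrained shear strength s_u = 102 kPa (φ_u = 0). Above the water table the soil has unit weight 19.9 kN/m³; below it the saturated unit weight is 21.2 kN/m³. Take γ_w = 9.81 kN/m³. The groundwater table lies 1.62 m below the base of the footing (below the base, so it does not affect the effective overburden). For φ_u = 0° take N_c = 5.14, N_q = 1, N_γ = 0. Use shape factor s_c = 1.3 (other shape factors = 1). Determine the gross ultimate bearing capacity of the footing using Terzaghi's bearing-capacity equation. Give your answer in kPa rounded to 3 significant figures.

Effective surcharge at the founding depth q = γ·D_f = 19.9 × 2.97 = 59.103 kPa.
q_ult = c·N_c·s_c + q·N_q
     = 102 × 5.14 × 1.3 + 59.103 × 1
     = 681.56 + 59.103 = 740.67 kPa.

q_ult ≈ 741 kPa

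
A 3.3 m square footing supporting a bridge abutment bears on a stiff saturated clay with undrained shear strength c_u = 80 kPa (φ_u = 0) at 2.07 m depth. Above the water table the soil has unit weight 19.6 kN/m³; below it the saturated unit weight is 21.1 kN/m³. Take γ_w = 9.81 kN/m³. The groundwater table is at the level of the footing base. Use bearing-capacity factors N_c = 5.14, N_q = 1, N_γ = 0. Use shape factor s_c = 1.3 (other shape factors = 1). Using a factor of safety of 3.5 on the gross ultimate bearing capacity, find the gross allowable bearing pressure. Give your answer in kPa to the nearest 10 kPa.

q = γ·D_f = 19.6 × 2.07 = 40.572 kPa.
c·N_c·s_c = 80 × 5.14 × 1.3 = 534.56 kPa
q·N_q = 40.572 × 1 = 40.572 kPa
q_ult = 534.56 + 40.572 = 575.13 kPa.
q_all = 575.13 / 3.5 = 164.32 kPa.

q_all ≈ 160 kPa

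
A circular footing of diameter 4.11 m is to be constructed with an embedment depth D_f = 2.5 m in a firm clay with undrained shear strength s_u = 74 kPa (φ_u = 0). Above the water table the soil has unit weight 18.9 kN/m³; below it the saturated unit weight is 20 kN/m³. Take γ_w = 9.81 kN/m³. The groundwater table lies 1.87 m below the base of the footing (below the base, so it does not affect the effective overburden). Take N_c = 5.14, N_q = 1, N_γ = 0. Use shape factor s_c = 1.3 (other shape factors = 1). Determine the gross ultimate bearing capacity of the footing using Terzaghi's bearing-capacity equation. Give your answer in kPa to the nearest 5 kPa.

Overburden at base level: q = 18.9 × 2.5 = 47.25 kPa.
Cohesion term c·N_c·s_c = 74 × 5.14 × 1.3 = 494.47 kPa; surcharge term q·N_q = 47.25 × 1 = 47.25 kPa.
q_ult = 494.47 + 47.25 = 541.72 kPa.

q_ult ≈ 540 kPa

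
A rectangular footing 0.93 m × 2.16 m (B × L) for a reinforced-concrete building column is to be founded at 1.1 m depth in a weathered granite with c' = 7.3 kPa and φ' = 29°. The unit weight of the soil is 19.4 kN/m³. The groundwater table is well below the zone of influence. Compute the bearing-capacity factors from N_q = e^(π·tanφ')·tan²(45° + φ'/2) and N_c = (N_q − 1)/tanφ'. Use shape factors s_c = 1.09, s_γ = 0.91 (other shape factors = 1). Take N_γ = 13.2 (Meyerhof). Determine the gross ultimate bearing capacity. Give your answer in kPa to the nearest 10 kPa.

q_ult ≈ 680 kPa

tan29° = 0.5543, so N_q = e^(π×0.5543)·tan²(59.5°) = 5.705 × 2.882 = 16.44.
N_c = (16.44 − 1)/tan29° = 27.86.
q = γ·D_f = 19.4 × 1.1 = 21.34 kPa.
c·N_c·s_c = 7.3 × 27.86 × 1.09 = 221.69 kPa
q·N_q = 21.34 × 16.443 = 350.9 kPa
0.5·γ·B·N_γ·s_γ = 0.5 × 19.4 × 0.93 × 13.2 × 0.91 = 108.36 kPa
q_ult = 221.69 + 350.9 + 108.36 = 680.95 kPa.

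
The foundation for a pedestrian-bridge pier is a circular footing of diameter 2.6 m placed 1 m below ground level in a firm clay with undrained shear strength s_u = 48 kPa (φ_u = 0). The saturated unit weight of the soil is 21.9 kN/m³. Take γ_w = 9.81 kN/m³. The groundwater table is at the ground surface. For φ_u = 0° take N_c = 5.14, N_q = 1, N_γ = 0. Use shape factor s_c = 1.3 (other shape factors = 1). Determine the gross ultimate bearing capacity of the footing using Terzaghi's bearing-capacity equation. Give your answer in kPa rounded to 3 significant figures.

q_ult ≈ 333 kPa

Water table at ground surface, so effective unit weight γ' = 21.9 − 9.81 = 12.09 kN/m³ is used throughout; overburden q = 12.09 × 1 = 12.09 kPa.
Cohesion term c·N_c·s_c = 48 × 5.14 × 1.3 = 320.74 kPa; surcharge term q·N_q = 12.09 × 1 = 12.09 kPa.
q_ult = 320.74 + 12.09 = 332.83 kPa.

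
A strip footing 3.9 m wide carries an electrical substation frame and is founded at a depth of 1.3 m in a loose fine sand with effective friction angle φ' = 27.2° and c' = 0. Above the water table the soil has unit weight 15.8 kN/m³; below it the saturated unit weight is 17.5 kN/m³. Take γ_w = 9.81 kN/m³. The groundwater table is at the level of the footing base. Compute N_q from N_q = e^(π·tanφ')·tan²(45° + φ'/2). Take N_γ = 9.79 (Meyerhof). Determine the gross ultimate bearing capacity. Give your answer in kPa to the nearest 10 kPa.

tan27.2° = 0.5139, so N_q = e^(π×0.5139)·tan²(58.6°) = 5.026 × 2.684 = 13.49.
q = γ·D_f = 15.8 × 1.3 = 20.54 kPa.
For the ½γBN_γ term take γ' = 17.5 − 9.81 = 7.69 kN/m³ (soil below base is submerged).
q·N_q = 20.54 × 13.488 = 277.05 kPa
0.5·γ·B·N_γ = 0.5 × 7.69 × 3.9 × 9.79 = 146.81 kPa
q_ult = 277.05 + 146.81 = 423.86 kPa.

q_ult ≈ 420 kPa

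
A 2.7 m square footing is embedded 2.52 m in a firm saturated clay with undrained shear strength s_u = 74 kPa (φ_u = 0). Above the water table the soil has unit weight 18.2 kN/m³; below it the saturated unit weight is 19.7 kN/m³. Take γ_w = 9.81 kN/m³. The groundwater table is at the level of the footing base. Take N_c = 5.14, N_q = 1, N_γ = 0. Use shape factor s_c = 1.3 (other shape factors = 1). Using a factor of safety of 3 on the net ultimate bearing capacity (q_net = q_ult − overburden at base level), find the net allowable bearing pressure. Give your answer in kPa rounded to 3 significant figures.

q_all(net) ≈ 165 kPa

q = γ·D_f = 18.2 × 2.52 = 45.864 kPa.
c·N_c·s_c = 74 × 5.14 × 1.3 = 494.47 kPa
q·N_q = 45.864 × 1 = 45.864 kPa
q_ult = 494.47 + 45.864 = 540.33 kPa.
q_net = 540.33 − 45.864 = 494.47 kPa.
q_all(net) = 494.47 / 3 = 164.82 kPa.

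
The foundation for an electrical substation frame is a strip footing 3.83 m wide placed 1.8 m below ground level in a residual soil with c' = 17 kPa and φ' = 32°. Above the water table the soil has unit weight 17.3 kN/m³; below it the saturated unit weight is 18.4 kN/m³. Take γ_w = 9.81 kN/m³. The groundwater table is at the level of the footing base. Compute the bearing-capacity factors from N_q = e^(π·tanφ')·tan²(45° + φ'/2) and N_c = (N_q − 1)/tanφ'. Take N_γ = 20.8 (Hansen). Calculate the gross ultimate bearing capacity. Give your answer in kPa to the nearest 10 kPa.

q_ult ≈ 1670 kPa

tan32° = 0.6249, so N_q = e^(π×0.6249)·tan²(61°) = 7.121 × 3.255 = 23.18.
N_c = (23.18 − 1)/tan32° = 35.49.
Effective surcharge at the founding depth q = γ·D_f = 17.3 × 1.8 = 31.14 kPa.
The water table coincides with the base, so in the self-weight term γ → γ' = 8.59 kN/m³.
q_ult = c·N_c + q·N_q + 0.5·γ·B·N_γ
     = 17 × 35.49 + 31.14 × 23.177 + 0.5 × 8.59 × 3.83 × 20.8
     = 603.33 + 721.72 + 342.16 = 1667.2 kPa.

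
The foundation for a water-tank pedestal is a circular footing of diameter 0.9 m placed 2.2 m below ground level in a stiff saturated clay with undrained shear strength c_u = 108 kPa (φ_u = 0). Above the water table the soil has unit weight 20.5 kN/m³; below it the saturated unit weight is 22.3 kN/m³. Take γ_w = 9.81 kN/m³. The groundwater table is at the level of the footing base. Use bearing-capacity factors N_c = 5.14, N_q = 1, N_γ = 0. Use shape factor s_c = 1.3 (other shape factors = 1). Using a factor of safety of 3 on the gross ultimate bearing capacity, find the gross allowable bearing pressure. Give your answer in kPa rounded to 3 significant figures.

q_all ≈ 256 kPa

q = γ·D_f = 20.5 × 2.2 = 45.1 kPa.
c·N_c·s_c = 108 × 5.14 × 1.3 = 721.66 kPa
q·N_q = 45.1 × 1 = 45.1 kPa
q_ult = 721.66 + 45.1 = 766.76 kPa.
q_all = 766.76 / 3 = 255.59 kPa.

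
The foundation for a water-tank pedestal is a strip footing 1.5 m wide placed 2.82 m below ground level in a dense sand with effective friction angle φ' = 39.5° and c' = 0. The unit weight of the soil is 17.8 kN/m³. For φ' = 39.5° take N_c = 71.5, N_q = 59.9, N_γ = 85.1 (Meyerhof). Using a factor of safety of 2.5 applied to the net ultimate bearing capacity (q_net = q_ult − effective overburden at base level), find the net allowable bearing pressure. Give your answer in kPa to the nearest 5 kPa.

Effective surcharge at the founding depth q = γ·D_f = 17.8 × 2.82 = 50.196 kPa.
q_ult = q·N_q + 0.5·γ·B·N_γ
     = 50.196 × 59.9 + 0.5 × 17.8 × 1.5 × 85.1
     = 3006.7 + 1136.1 = 4142.8 kPa.
Net ultimate: q_net = 4142.8 − 50.196 = 4092.6 kPa.
q_all(net) = 4092.6 / 2.5 = 1637.1 kPa.

q_all(net) ≈ 1635 kPa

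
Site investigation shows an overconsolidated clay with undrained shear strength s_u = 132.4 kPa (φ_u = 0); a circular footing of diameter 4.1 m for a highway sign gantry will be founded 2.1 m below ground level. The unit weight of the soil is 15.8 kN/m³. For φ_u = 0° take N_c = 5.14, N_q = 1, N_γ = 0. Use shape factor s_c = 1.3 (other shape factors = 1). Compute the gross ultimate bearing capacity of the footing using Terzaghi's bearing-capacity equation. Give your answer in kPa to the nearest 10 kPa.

Effective surcharge at the founding depth q = γ·D_f = 15.8 × 2.1 = 33.18 kPa.
q_ult = c·N_c·s_c + q·N_q
     = 132.4 × 5.14 × 1.3 + 33.18 × 1
     = 884.7 + 33.18 = 917.88 kPa.

q_ult ≈ 920 kPa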